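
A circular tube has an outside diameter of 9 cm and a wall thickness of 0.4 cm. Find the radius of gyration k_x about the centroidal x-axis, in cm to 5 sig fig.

k_x ≈ 3.0438 cm

Split into non-overlapping primitives; take the origin at the lower-left of the bounding box.
Outer circle: ⌀9, A = 63.61725 cm², y = 4.5 cm, Ī = 322.0623 cm⁴.
Bore (subtracted): ⌀8.2, A = 52.81017 cm², y = 4.5 cm, Ī = 221.9347 cm⁴.
By symmetry the centroid is at mid-height, ȳ = 4.5 cm.
All pieces are centred on the centroidal x-axis, so I = ΣĪ (holes subtracted) = 100.1276 cm⁴.
Radius of gyration: k = √(I/A) = √(100.1276 / 10.80708) = 3.043846 cm.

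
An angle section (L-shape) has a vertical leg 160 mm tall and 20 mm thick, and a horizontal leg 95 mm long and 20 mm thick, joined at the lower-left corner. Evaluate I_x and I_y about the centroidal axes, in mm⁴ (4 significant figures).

Treat the section as a set of non-overlapping primitives; coordinates are from the bounding-box lower-left.
Vertical leg: 20 × 160, A = 3 200 mm², y = 80 mm, Ī = 6 826 667 mm⁴.
Horizontal leg (remainder): 75 × 20, A = 1 500 mm², y = 10 mm, Ī = 50 000 mm⁴.
Centroid: ȳ = ΣA·y / ΣA = 57.6596 mm.
Transfer each piece to the centroidal x-axis using Ī + A·d² with d = y − 57.6596:
  vertical leg: d = 22.3404 mm → contributes +8 423 769 mm⁴
  horizontal leg (remainder): d = -47.6596 mm → contributes +3 457 153 mm⁴
Total I = 11 880 922 mm⁴.
For the y-axis: x̄ = 25.1596 mm.
Repeating about the centroidal y-axis gives I_y = 3 114 047 mm⁴.

I_x ≈ 1.188 × 10⁷ mm⁴, I_y ≈ 3.114 × 10⁶ mm⁴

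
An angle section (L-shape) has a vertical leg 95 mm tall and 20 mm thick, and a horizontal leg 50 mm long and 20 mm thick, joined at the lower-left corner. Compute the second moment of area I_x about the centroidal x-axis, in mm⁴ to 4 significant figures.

I_x ≈ 2.090 × 10⁶ mm⁴

Split into non-overlapping primitives; take the origin at the lower-left of the bounding box.
Vertical leg: 20 × 95, A = 1 900 mm², y = 47.5 mm, Ī = 1 428 958 mm⁴.
Horizontal leg (remainder): 30 × 20, A = 600 mm², y = 10 mm, Ī = 20 000 mm⁴.
Centroid: ȳ = ΣA·y / ΣA = 38.5 mm.
Transfer each piece to the centroidal x-axis using Ī + A·d² with d = y − 38.5:
  vertical leg: d = 9 mm → contributes +1 582 858 mm⁴
  horizontal leg (remainder): d = -28.5 mm → contributes +507 350 mm⁴
Total I = 2 090 208 mm⁴.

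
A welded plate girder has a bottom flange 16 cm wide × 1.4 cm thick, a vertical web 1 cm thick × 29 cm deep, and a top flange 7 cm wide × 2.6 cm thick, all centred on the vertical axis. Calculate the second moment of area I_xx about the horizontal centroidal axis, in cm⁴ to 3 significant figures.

Treat the section as a set of non-overlapping primitives; coordinates are from the bounding-box lower-left.
Bottom plate: 16 × 1.4, A = 22.4 cm², y = 0.7 cm, Ī = 3.6587 cm⁴.
Web plate: 1 × 29, A = 29 cm², y = 15.9 cm, Ī = 2032.4 cm⁴.
Top plate: 7 × 2.6, A = 18.2 cm², y = 31.7 cm, Ī = 10.253 cm⁴.
Centroid: ȳ = ΣA·y / ΣA = 15.14 cm.
Transfer each piece to the horizontal centroidal axis using Ī + A·d² with d = y − 15.14:
  bottom plate: d = -14.44 cm → contributes +4674.1 cm⁴
  web plate: d = 0.76034 cm → contributes +2049.2 cm⁴
  top plate: d = 16.56 cm → contributes +5001.5 cm⁴
Total I = 11 725 cm⁴.

I_xx ≈ 1.17 × 10⁴ cm⁴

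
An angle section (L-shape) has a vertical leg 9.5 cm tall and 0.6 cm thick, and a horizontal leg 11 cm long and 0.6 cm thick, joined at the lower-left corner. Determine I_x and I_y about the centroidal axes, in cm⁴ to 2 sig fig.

Split into non-overlapping primitives; take the origin at the lower-left of the bounding box.
Vertical leg: 0.6 × 9.5, A = 5.7 cm², y = 4.75 cm, Ī = 42.87 cm⁴.
Horizontal leg (remainder): 10.4 × 0.6, A = 6.24 cm², y = 0.3 cm, Ī = 0.1872 cm⁴.
Centroid: ȳ = ΣA·y / ΣA = 2.424 cm.
Transfer each piece to the centroidal x-axis using Ī + A·d² with d = y − 2.424:
  vertical leg: d = 2.326 cm → contributes +73.7 cm⁴
  horizontal leg (remainder): d = -2.124 cm → contributes +28.35 cm⁴
Total I = 102 cm⁴.
For the y-axis: x̄ = 3.174 cm.
Repeating about the centroidal y-axis gives I_y = 146.5 cm⁴.

I_x ≈ 100 cm⁴, I_y ≈ 150 cm⁴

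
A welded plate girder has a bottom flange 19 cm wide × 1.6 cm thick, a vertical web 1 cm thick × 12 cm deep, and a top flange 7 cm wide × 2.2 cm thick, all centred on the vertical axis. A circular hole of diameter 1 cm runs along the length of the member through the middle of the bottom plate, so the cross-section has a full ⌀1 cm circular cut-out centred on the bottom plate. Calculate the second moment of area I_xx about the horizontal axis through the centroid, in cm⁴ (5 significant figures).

Split into non-overlapping primitives; take the origin at the lower-left of the bounding box.
Bottom plate: 19 × 1.6, A = 30.4 cm², y = 0.8 cm, Ī = 6.485333 cm⁴.
Web plate: 1 × 12, A = 12 cm², y = 7.6 cm, Ī = 144 cm⁴.
Top plate: 7 × 2.2, A = 15.4 cm², y = 14.7 cm, Ī = 6.211333 cm⁴.
Hole (subtracted): ⌀1, A = 0.7853982 cm², y = 0.8 cm, Ī = 0.04908739 cm⁴.
Centroid: ȳ = ΣA·y / ΣA = 5.985689 cm.
Transfer each piece to the horizontal axis through the centroid using Ī + A·d² with d = y − 5.985689:
  bottom plate: d = -5.185689 cm → contributes +823.983 cm⁴
  web plate: d = 1.614311 cm → contributes +175.272 cm⁴
  top plate: d = 8.714311 cm → contributes +1175.675 cm⁴
  hole: d = -5.185689 cm → contributes −21.16952 cm⁴
Total I = 2153.761 cm⁴.

I_xx ≈ 2153.8 cm⁴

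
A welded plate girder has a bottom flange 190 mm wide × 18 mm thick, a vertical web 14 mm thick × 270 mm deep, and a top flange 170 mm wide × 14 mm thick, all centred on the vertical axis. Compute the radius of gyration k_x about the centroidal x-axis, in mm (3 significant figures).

Decompose the section into non-overlapping parts with the origin at the bottom-left of its bounding rectangle.
Bottom plate: 190 × 18, A = 3 420 mm², y = 9 mm, Ī = 92 340 mm⁴.
Web plate: 14 × 270, A = 3 780 mm², y = 153 mm, Ī = 22 963 500 mm⁴.
Top plate: 170 × 14, A = 2 380 mm², y = 295 mm, Ī = 38 873 mm⁴.
Centroid: ȳ = ΣA·y / ΣA = 136.87 mm.
Transfer each piece to the centroidal x-axis using Ī + A·d² with d = y − 136.87:
  bottom plate: d = -127.87 mm → contributes +56 012 353 mm⁴
  web plate: d = 16.129 mm → contributes +23 946 900 mm⁴
  top plate: d = 158.13 mm → contributes +59 550 580 mm⁴
Total I = 139 509 833 mm⁴.
Radius of gyration: k = √(I/A) = √(139 509 833 / 9 580) = 120.68 mm.

k_x ≈ 121 mm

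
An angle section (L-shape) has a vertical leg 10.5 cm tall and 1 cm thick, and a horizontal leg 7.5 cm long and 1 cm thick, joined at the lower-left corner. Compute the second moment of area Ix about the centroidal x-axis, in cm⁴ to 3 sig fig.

Ix ≈ 188 cm⁴

Break the section into simple shapes (no overlaps), measuring from the bottom-left corner of the bounding box.
Vertical leg: 1 × 10.5, A = 10.5 cm², y = 5.25 cm, Ī = 96.469 cm⁴.
Horizontal leg (remainder): 6.5 × 1, A = 6.5 cm², y = 0.5 cm, Ī = 0.54167 cm⁴.
Centroid: ȳ = ΣA·y / ΣA = 3.4338 cm.
Transfer each piece to the centroidal x-axis using Ī + A·d² with d = y − 3.4338:
  vertical leg: d = 1.8162 cm → contributes +131.1 cm⁴
  horizontal leg (remainder): d = -2.9338 cm → contributes +56.489 cm⁴
Total I = 187.59 cm⁴.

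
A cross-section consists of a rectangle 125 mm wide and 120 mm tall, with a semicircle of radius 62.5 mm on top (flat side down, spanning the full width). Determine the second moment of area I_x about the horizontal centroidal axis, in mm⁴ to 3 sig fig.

I_x ≈ 5.23 × 10⁷ mm⁴

Treat the section as a set of non-overlapping primitives; coordinates are from the bounding-box lower-left.
Rectangular body: 125 × 120, A = 15 000 mm², y = 60 mm, Ī = 18 000 000 mm⁴.
Semicircular cap: semicircle r = 62.5, A = 6135.9 mm², y = 146.53 mm, Ī = 1 674 758 mm⁴.
Centroid: ȳ = ΣA·y / ΣA = 85.119 mm.
Transfer each piece to the horizontal centroidal axis using Ī + A·d² with d = y − 85.119:
  rectangular body: d = -25.119 mm → contributes +27 464 553 mm⁴
  semicircular cap: d = 61.407 mm → contributes +24 811 994 mm⁴
Total I = 52 276 548 mm⁴.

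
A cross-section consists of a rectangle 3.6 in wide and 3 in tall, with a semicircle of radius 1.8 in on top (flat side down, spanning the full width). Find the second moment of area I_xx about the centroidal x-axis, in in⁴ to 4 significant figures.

Decompose the section into non-overlapping parts with the origin at the bottom-left of its bounding rectangle.
Rectangular body: 3.6 × 3, A = 10.8 in², y = 1.5 in, Ī = 8.1 in⁴.
Semicircular cap: semicircle r = 1.8, A = 5.08938 in², y = 3.76394 in, Ī = 1.15218 in⁴.
Centroid: ȳ = ΣA·y / ΣA = 2.22514 in.
Transfer each piece to the centroidal x-axis using Ī + A·d² with d = y − 2.22514:
  rectangular body: d = -0.725143 in → contributes +13.779 in⁴
  semicircular cap: d = 1.5388 in → contributes +13.2034 in⁴
Total I = 26.9824 in⁴.

I_xx ≈ 26.98 in⁴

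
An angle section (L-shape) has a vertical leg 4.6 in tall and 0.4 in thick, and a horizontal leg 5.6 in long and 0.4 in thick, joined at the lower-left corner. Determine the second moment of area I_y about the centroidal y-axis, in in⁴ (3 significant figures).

I_y ≈ 12.4 in⁴

Decompose the section into non-overlapping parts with the origin at the bottom-left of its bounding rectangle.
Vertical leg: 0.4 × 4.6, A = 1.84 in², x = 0.2 in, Ī = 0.024533 in⁴.
Horizontal leg (remainder): 5.2 × 0.4, A = 2.08 in², x = 3 in, Ī = 4.6869 in⁴.
Centroid: x̄ = ΣA·x / ΣA = 1.6857 in.
Transfer each piece to the centroidal y-axis using Ī + A·d² with d = x − 1.6857:
  vertical leg: d = -1.4857 in → contributes +4.0861 in⁴
  horizontal leg (remainder): d = 1.3143 in → contributes +8.2798 in⁴
Total I = 12.366 in⁴.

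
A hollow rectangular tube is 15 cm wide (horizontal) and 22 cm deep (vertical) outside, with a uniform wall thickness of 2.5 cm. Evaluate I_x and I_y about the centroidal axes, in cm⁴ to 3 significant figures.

Treat the section as a set of non-overlapping primitives; coordinates are from the bounding-box lower-left.
Outer rectangle: 15 × 22, A = 330 cm², y = 11 cm, Ī = 13 310 cm⁴.
Inner void (subtracted): 10 × 17, A = 170 cm², y = 11 cm, Ī = 4094.2 cm⁴.
By symmetry the centroid is at mid-height, ȳ = 11 cm.
All pieces are centred on the centroidal x-axis, so I = ΣĪ (holes subtracted) = 9215.8 cm⁴.
Repeating about the centroidal y-axis gives I_y = 4770.8 cm⁴.

I_x ≈ 9220 cm⁴, I_y ≈ 4770 cm⁴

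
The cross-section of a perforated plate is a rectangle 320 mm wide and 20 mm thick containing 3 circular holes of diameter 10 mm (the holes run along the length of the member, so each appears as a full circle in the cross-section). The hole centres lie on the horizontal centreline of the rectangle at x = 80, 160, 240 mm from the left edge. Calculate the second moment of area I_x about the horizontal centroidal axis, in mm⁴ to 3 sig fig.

I_x ≈ 2.12 × 10⁵ mm⁴

Break the section into simple shapes (no overlaps), measuring from the bottom-left corner of the bounding box.
Plate: 320 × 20, A = 6 400 mm², y = 10 mm, Ī = 213 333 mm⁴.
Hole 1 (subtracted): ⌀10, A = 78.54 mm², y = 10 mm, Ī = 490.87 mm⁴.
Hole 2 (subtracted): ⌀10, A = 78.54 mm², y = 10 mm, Ī = 490.87 mm⁴.
Hole 3 (subtracted): ⌀10, A = 78.54 mm², y = 10 mm, Ī = 490.87 mm⁴.
By symmetry the centroid is at mid-height, ȳ = 10 mm.
All pieces are centred on the horizontal centroidal axis, so I = ΣĪ (holes subtracted) = 211 861 mm⁴.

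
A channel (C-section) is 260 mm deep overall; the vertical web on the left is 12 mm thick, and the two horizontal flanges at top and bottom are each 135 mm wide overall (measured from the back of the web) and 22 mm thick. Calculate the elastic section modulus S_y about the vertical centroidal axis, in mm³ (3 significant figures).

S_y ≈ 1.84 × 10⁵ mm³

Break the section into simple shapes (no overlaps), measuring from the bottom-left corner of the bounding box.
Web: 12 × 260, A = 3 120 mm², x = 6 mm, Ī = 37 440 mm⁴.
Top flange (beyond web): 123 × 22, A = 2 706 mm², x = 73.5 mm, Ī = 3 411 590 mm⁴.
Bottom flange (beyond web): 123 × 22, A = 2 706 mm², x = 73.5 mm, Ī = 3 411 590 mm⁴.
Centroid: x̄ = ΣA·x / ΣA = 48.816 mm.
Transfer each piece to the vertical centroidal axis using Ī + A·d² with d = x − 48.816:
  web: d = -42.816 mm → contributes +5 757 177 mm⁴
  top flange (beyond web): d = 24.684 mm → contributes +5 060 294 mm⁴
  bottom flange (beyond web): d = 24.684 mm → contributes +5 060 294 mm⁴
Total I = 15 877 765 mm⁴.
Extreme fibre distance c = 86.184 mm; S = I/c = 184 232 mm³.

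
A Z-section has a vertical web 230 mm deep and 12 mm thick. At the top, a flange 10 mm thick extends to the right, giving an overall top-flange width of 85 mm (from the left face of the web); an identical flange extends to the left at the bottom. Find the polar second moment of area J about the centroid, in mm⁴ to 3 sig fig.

J ≈ 3.32 × 10⁷ mm⁴

Treat the section as a set of non-overlapping primitives; coordinates are from the bounding-box lower-left.
Web: 12 × 230, A = 2 760 mm², y = 115 mm, Ī = 12 167 000 mm⁴.
Top flange (beyond web): 73 × 10, A = 730 mm², y = 225 mm, Ī = 6083.3 mm⁴.
Bottom flange (beyond web): 73 × 10, A = 730 mm², y = 5 mm, Ī = 6083.3 mm⁴.
Centroid: ȳ = ΣA·y / ΣA = 115 mm.
Transfer each piece to the centroidal x-axis using Ī + A·d² with d = y − 115:
  web: d = 0 mm → contributes +12 167 000 mm⁴
  top flange (beyond web): d = 110 mm → contributes +8 839 083 mm⁴
  bottom flange (beyond web): d = -110 mm → contributes +8 839 083 mm⁴
Total I = 29 845 167 mm⁴.
For the y-axis: x̄ = 79 mm.
Repeating about the centroidal y-axis gives I_y = 3 318 607 mm⁴.
Polar second moment: J = I_x + I_y = 33 163 773 mm⁴.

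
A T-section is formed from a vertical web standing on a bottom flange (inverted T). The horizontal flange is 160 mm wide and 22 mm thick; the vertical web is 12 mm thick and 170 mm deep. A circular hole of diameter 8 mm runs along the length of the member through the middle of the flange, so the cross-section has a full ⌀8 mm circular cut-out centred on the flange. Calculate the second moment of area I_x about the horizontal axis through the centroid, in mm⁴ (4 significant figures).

Split into non-overlapping primitives; take the origin at the lower-left of the bounding box.
Flange: 160 × 22, A = 3 520 mm², y = 11 mm, Ī = 141 973 mm⁴.
Web: 12 × 170, A = 2 040 mm², y = 107 mm, Ī = 4 913 000 mm⁴.
Hole (subtracted): ⌀8, A = 50.2655 mm², y = 11 mm, Ī = 201.062 mm⁴.
Centroid: ȳ = ΣA·y / ΣA = 46.5444 mm.
Transfer each piece to the horizontal axis through the centroid using Ī + A·d² with d = y − 46.5444:
  flange: d = -35.5444 mm → contributes +4 589 147 mm⁴
  web: d = 60.4556 mm → contributes +12 368 964 mm⁴
  hole: d = -35.5444 mm → contributes −63706.6 mm⁴
Total I = 16 894 404 mm⁴.

I_x ≈ 1.689 × 10⁷ mm⁴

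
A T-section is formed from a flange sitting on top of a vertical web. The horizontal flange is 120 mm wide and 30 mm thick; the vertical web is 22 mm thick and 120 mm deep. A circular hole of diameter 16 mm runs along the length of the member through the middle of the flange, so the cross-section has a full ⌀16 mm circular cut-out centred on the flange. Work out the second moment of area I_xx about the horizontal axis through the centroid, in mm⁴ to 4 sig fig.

Treat the section as a set of non-overlapping primitives; coordinates are from the bounding-box lower-left.
Flange: 120 × 30, A = 3 600 mm², y = 135 mm, Ī = 270 000 mm⁴.
Web: 22 × 120, A = 2 640 mm², y = 60 mm, Ī = 3 168 000 mm⁴.
Hole (subtracted): ⌀16, A = 201.062 mm², y = 135 mm, Ī = 3216.99 mm⁴.
Centroid: ȳ = ΣA·y / ΣA = 102.213 mm.
Transfer each piece to the horizontal axis through the centroid using Ī + A·d² with d = y − 102.213:
  flange: d = 32.7872 mm → contributes +4 140 007 mm⁴
  web: d = -42.2128 mm → contributes +7 872 265 mm⁴
  hole: d = 32.7872 mm → contributes −219 359 mm⁴
Total I = 11 792 913 mm⁴.

I_xx ≈ 1.179 × 10⁷ mm⁴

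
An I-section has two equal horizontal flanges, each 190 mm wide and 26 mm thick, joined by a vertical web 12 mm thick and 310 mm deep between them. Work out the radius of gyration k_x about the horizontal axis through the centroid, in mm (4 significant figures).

k_x ≈ 150.8 mm

Split into non-overlapping primitives; take the origin at the lower-left of the bounding box.
Bottom flange: 190 × 26, A = 4 940 mm², y = 13 mm, Ī = 278 287 mm⁴.
Web: 12 × 310, A = 3 720 mm², y = 181 mm, Ī = 29 791 000 mm⁴.
Top flange: 190 × 26, A = 4 940 mm², y = 349 mm, Ī = 278 287 mm⁴.
By symmetry the centroid is at mid-height, ȳ = 181 mm.
Transfer each piece to the horizontal axis through the centroid using Ī + A·d² with d = y − 181:
  bottom flange: d = -168 mm → contributes +139 704 847 mm⁴
  web: d = 0 mm → contributes +29 791 000 mm⁴
  top flange: d = 168 mm → contributes +139 704 847 mm⁴
Total I = 309 200 693 mm⁴.
Radius of gyration: k = √(I/A) = √(309 200 693 / 13 600) = 150.782 mm.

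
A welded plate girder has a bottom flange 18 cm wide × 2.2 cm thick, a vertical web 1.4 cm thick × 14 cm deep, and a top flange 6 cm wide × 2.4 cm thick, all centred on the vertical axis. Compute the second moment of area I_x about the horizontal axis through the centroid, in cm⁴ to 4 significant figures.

Treat the section as a set of non-overlapping primitives; coordinates are from the bounding-box lower-left.
Bottom plate: 18 × 2.2, A = 39.6 cm², y = 1.1 cm, Ī = 15.972 cm⁴.
Web plate: 1.4 × 14, A = 19.6 cm², y = 9.2 cm, Ī = 320.133 cm⁴.
Top plate: 6 × 2.4, A = 14.4 cm², y = 17.4 cm, Ī = 6.912 cm⁴.
Centroid: ȳ = ΣA·y / ΣA = 6.4462 cm.
Transfer each piece to the horizontal axis through the centroid using Ī + A·d² with d = y − 6.4462:
  bottom plate: d = -5.3462 cm → contributes +1147.81 cm⁴
  web plate: d = 2.7538 cm → contributes +468.769 cm⁴
  top plate: d = 10.9538 cm → contributes +1734.71 cm⁴
Total I = 3351.29 cm⁴.

I_x ≈ 3351 cm⁴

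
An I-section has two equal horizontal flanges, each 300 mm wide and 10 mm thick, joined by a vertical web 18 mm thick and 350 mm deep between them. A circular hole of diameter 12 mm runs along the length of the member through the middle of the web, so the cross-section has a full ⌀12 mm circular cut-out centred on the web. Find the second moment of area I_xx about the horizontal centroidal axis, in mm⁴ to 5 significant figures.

I_xx ≈ 2.5876 × 10⁸ mm⁴

Decompose the section into non-overlapping parts with the origin at the bottom-left of its bounding rectangle.
Bottom flange: 300 × 10, A = 3 000 mm², y = 5 mm, Ī = 25 000 mm⁴.
Web: 18 × 350, A = 6 300 mm², y = 185 mm, Ī = 64 312 500 mm⁴.
Top flange: 300 × 10, A = 3 000 mm², y = 365 mm, Ī = 25 000 mm⁴.
Hole (subtracted): ⌀12, A = 113.0973 mm², y = 185 mm, Ī = 1017.876 mm⁴.
By symmetry the centroid is at mid-height, ȳ = 185 mm.
Transfer each piece to the horizontal centroidal axis using Ī + A·d² with d = y − 185:
  bottom flange: d = -180 mm → contributes +97 225 000 mm⁴
  web: d = 0 mm → contributes +64 312 500 mm⁴
  top flange: d = 180 mm → contributes +97 225 000 mm⁴
  hole: d = 0 mm → contributes −1017.876 mm⁴
Total I = 258 761 482 mm⁴.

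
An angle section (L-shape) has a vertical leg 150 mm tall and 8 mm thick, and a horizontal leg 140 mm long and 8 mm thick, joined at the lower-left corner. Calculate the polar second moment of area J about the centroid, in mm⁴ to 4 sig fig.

Treat the section as a set of non-overlapping primitives; coordinates are from the bounding-box lower-left.
Vertical leg: 8 × 150, A = 1 200 mm², y = 75 mm, Ī = 2 250 000 mm⁴.
Horizontal leg (remainder): 132 × 8, A = 1 056 mm², y = 4 mm, Ī = 5 632 mm⁴.
Centroid: ȳ = ΣA·y / ΣA = 41.766 mm.
Transfer each piece to the centroidal x-axis using Ī + A·d² with d = y − 41.766:
  vertical leg: d = 33.234 mm → contributes +3 575 402 mm⁴
  horizontal leg (remainder): d = -37.766 mm → contributes +1 511 771 mm⁴
Total I = 5 087 172 mm⁴.
For the y-axis: x̄ = 36.766 mm.
Repeating about the centroidal y-axis gives I_y = 4 292 052 mm⁴.
Polar second moment: J = I_x + I_y = 9 379 225 mm⁴.

J ≈ 9.379 × 10⁶ mm⁴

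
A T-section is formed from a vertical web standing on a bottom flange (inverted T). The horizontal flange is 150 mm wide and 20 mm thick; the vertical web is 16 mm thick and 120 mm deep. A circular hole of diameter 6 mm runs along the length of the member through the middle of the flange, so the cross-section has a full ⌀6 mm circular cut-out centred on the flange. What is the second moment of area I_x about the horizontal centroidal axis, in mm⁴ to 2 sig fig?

Treat the section as a set of non-overlapping primitives; coordinates are from the bounding-box lower-left.
Flange: 150 × 20, A = 3 000 mm², y = 10 mm, Ī = 100 000 mm⁴.
Web: 16 × 120, A = 1 920 mm², y = 80 mm, Ī = 2 304 000 mm⁴.
Hole (subtracted): ⌀6, A = 28.27 mm², y = 10 mm, Ī = 63.62 mm⁴.
Centroid: ȳ = ΣA·y / ΣA = 37.47 mm.
Transfer each piece to the horizontal centroidal axis using Ī + A·d² with d = y − 37.47:
  flange: d = -27.47 mm → contributes +2 364 621 mm⁴
  web: d = 42.53 mm → contributes +5 776 087 mm⁴
  hole: d = -27.47 mm → contributes −21 407 mm⁴
Total I = 8 119 301 mm⁴.

I_x ≈ 8.1 × 10⁶ mm⁴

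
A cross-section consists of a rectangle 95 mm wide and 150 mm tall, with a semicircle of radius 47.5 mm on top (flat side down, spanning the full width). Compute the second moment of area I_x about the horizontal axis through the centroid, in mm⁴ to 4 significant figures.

I_x ≈ 5.298 × 10⁷ mm⁴

Treat the section as a set of non-overlapping primitives; coordinates are from the bounding-box lower-left.
Rectangular body: 95 × 150, A = 14 250 mm², y = 75 mm, Ī = 26 718 750 mm⁴.
Semicircular cap: semicircle r = 47.5, A = 3544.11 mm², y = 170.16 mm, Ī = 558 736 mm⁴.
Centroid: ȳ = ΣA·y / ΣA = 93.9532 mm.
Transfer each piece to the horizontal axis through the centroid using Ī + A·d² with d = y − 93.9532:
  rectangular body: d = -18.9532 mm → contributes +31 837 713 mm⁴
  semicircular cap: d = 76.2064 mm → contributes +21 140 840 mm⁴
Total I = 52 978 553 mm⁴.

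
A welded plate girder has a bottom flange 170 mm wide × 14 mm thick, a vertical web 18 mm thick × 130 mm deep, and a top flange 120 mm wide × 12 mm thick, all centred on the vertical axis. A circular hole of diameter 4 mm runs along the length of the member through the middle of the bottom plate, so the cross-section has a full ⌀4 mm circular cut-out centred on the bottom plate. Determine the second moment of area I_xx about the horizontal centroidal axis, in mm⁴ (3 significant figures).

Decompose the section into non-overlapping parts with the origin at the bottom-left of its bounding rectangle.
Bottom plate: 170 × 14, A = 2 380 mm², y = 7 mm, Ī = 38 873 mm⁴.
Web plate: 18 × 130, A = 2 340 mm², y = 79 mm, Ī = 3 295 500 mm⁴.
Top plate: 120 × 12, A = 1 440 mm², y = 150 mm, Ī = 17 280 mm⁴.
Hole (subtracted): ⌀4, A = 12.566 mm², y = 7 mm, Ī = 12.566 mm⁴.
Centroid: ȳ = ΣA·y / ΣA = 67.903 mm.
Transfer each piece to the horizontal centroidal axis using Ī + A·d² with d = y − 67.903:
  bottom plate: d = -60.903 mm → contributes +8 866 845 mm⁴
  web plate: d = 11.097 mm → contributes +3 583 632 mm⁴
  top plate: d = 82.097 mm → contributes +9 722 651 mm⁴
  hole: d = -60.903 mm → contributes −46 624 mm⁴
Total I = 22 126 504 mm⁴.

I_xx ≈ 2.21 × 10⁷ mm⁴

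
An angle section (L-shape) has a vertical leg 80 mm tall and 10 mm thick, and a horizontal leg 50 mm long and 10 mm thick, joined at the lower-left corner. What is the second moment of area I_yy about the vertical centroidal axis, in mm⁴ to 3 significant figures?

Decompose the section into non-overlapping parts with the origin at the bottom-left of its bounding rectangle.
Vertical leg: 10 × 80, A = 800 mm², x = 5 mm, Ī = 6666.7 mm⁴.
Horizontal leg (remainder): 40 × 10, A = 400 mm², x = 30 mm, Ī = 53 333 mm⁴.
Centroid: x̄ = ΣA·x / ΣA = 13.333 mm.
Transfer each piece to the vertical centroidal axis using Ī + A·d² with d = x − 13.333:
  vertical leg: d = -8.3333 mm → contributes +62 222 mm⁴
  horizontal leg (remainder): d = 16.667 mm → contributes +164 444 mm⁴
Total I = 226 667 mm⁴.

I_yy ≈ 2.27 × 10⁵ mm⁴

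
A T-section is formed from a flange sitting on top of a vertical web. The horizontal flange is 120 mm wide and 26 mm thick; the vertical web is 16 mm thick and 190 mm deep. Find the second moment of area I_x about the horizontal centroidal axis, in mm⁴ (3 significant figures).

I_x ≈ 2.73 × 10⁷ mm⁴

Treat the section as a set of non-overlapping primitives; coordinates are from the bounding-box lower-left.
Flange: 120 × 26, A = 3 120 mm², y = 203 mm, Ī = 175 760 mm⁴.
Web: 16 × 190, A = 3 040 mm², y = 95 mm, Ī = 9 145 333 mm⁴.
Centroid: ȳ = ΣA·y / ΣA = 149.7 mm.
Transfer each piece to the horizontal centroidal axis using Ī + A·d² with d = y − 149.7:
  flange: d = 53.299 mm → contributes +9 038 905 mm⁴
  web: d = -54.701 mm → contributes +18 241 719 mm⁴
Total I = 27 280 624 mm⁴.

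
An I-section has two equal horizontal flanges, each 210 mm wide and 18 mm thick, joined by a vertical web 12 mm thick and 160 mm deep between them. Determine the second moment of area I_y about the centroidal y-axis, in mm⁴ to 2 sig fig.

I_y ≈ 2.8 × 10⁷ mm⁴

Break the section into simple shapes (no overlaps), measuring from the bottom-left corner of the bounding box.
Bottom flange: 210 × 18, A = 3 780 mm², x = 105 mm, Ī = 13 891 500 mm⁴.
Web: 12 × 160, A = 1 920 mm², x = 105 mm, Ī = 23 040 mm⁴.
Top flange: 210 × 18, A = 3 780 mm², x = 105 mm, Ī = 13 891 500 mm⁴.
By symmetry the centroid is at mid-width, x̄ = 105 mm.
All pieces are centred on the centroidal y-axis, so I = ΣĪ = 27 806 040 mm⁴.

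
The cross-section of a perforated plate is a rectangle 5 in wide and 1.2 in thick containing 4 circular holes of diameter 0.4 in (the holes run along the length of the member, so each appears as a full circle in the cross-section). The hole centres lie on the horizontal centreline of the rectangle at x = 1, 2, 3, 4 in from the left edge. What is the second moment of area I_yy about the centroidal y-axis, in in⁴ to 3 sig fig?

Split into non-overlapping primitives; take the origin at the lower-left of the bounding box.
Plate: 5 × 1.2, A = 6 in², x = 2.5 in, Ī = 12.5 in⁴.
Hole 1 (subtracted): ⌀0.4, A = 0.12566 in², x = 1 in, Ī = 0.0012566 in⁴.
Hole 2 (subtracted): ⌀0.4, A = 0.12566 in², x = 2 in, Ī = 0.0012566 in⁴.
Hole 3 (subtracted): ⌀0.4, A = 0.12566 in², x = 3 in, Ī = 0.0012566 in⁴.
Hole 4 (subtracted): ⌀0.4, A = 0.12566 in², x = 4 in, Ī = 0.0012566 in⁴.
By symmetry the centroid is at mid-width, x̄ = 2.5 in.
Transfer each piece to the centroidal y-axis using Ī + A·d² with d = x − 2.5:
  plate: d = 0 in → contributes +12.5 in⁴
  hole 1: d = -1.5 in → contributes −0.284 in⁴
  hole 2: d = -0.5 in → contributes −0.032673 in⁴
  hole 3: d = 0.5 in → contributes −0.032673 in⁴
  hole 4: d = 1.5 in → contributes −0.284 in⁴
Total I = 11.867 in⁴.

I_yy ≈ 11.9 in⁴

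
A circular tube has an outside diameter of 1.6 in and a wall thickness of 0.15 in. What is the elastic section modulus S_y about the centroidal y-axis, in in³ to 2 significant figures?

S_y ≈ 0.23 in³

Split into non-overlapping primitives; take the origin at the lower-left of the bounding box.
Outer circle: ⌀1.6, A = 2.011 in², x = 0.8 in, Ī = 0.3217 in⁴.
Bore (subtracted): ⌀1.3, A = 1.327 in², x = 0.8 in, Ī = 0.1402 in⁴.
By symmetry the centroid is at mid-width, x̄ = 0.8 in.
All pieces are centred on the centroidal y-axis, so I = ΣĪ (holes subtracted) = 0.1815 in⁴.
Extreme fibre distance c = 0.8 in; S = I/c = 0.2269 in³.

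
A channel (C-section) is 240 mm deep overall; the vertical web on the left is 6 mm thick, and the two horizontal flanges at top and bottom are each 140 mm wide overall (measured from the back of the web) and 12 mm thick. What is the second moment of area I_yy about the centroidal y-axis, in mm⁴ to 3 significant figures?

I_yy ≈ 9.69 × 10⁶ mm⁴

Decompose the section into non-overlapping parts with the origin at the bottom-left of its bounding rectangle.
Web: 6 × 240, A = 1 440 mm², x = 3 mm, Ī = 4 320 mm⁴.
Top flange (beyond web): 134 × 12, A = 1 608 mm², x = 73 mm, Ī = 2 406 104 mm⁴.
Bottom flange (beyond web): 134 × 12, A = 1 608 mm², x = 73 mm, Ī = 2 406 104 mm⁴.
Centroid: x̄ = ΣA·x / ΣA = 51.351 mm.
Transfer each piece to the centroidal y-axis using Ī + A·d² with d = x − 51.351:
  web: d = -48.351 mm → contributes +3 370 712 mm⁴
  top flange (beyond web): d = 21.649 mm → contributes +3 159 774 mm⁴
  bottom flange (beyond web): d = 21.649 mm → contributes +3 159 774 mm⁴
Total I = 9 690 260 mm⁴.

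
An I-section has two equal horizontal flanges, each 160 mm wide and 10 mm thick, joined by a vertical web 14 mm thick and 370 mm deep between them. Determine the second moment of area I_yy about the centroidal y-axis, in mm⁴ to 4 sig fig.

Break the section into simple shapes (no overlaps), measuring from the bottom-left corner of the bounding box.
Bottom flange: 160 × 10, A = 1 600 mm², x = 80 mm, Ī = 3 413 333 mm⁴.
Web: 14 × 370, A = 5 180 mm², x = 80 mm, Ī = 84606.7 mm⁴.
Top flange: 160 × 10, A = 1 600 mm², x = 80 mm, Ī = 3 413 333 mm⁴.
By symmetry the centroid is at mid-width, x̄ = 80 mm.
All pieces are centred on the centroidal y-axis, so I = ΣĪ = 6 911 273 mm⁴.

I_yy ≈ 6.911 × 10⁶ mm⁴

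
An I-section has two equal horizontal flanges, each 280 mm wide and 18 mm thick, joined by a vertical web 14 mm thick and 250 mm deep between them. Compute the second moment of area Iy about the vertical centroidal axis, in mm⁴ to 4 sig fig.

Iy ≈ 6.591 × 10⁷ mm⁴

Decompose the section into non-overlapping parts with the origin at the bottom-left of its bounding rectangle.
Bottom flange: 280 × 18, A = 5 040 mm², x = 140 mm, Ī = 32 928 000 mm⁴.
Web: 14 × 250, A = 3 500 mm², x = 140 mm, Ī = 57166.7 mm⁴.
Top flange: 280 × 18, A = 5 040 mm², x = 140 mm, Ī = 32 928 000 mm⁴.
By symmetry the centroid is at mid-width, x̄ = 140 mm.
All pieces are centred on the vertical centroidal axis, so I = ΣĪ = 65 913 167 mm⁴.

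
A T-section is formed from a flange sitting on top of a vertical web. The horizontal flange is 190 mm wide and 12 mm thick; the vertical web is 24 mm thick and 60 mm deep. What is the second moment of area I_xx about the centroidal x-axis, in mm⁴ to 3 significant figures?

I_xx ≈ 1.60 × 10⁶ mm⁴

Treat the section as a set of non-overlapping primitives; coordinates are from the bounding-box lower-left.
Flange: 190 × 12, A = 2 280 mm², y = 66 mm, Ī = 27 360 mm⁴.
Web: 24 × 60, A = 1 440 mm², y = 30 mm, Ī = 432 000 mm⁴.
Centroid: ȳ = ΣA·y / ΣA = 52.065 mm.
Transfer each piece to the centroidal x-axis using Ī + A·d² with d = y − 52.065:
  flange: d = 13.935 mm → contributes +470 131 mm⁴
  web: d = -22.065 mm → contributes +1 133 054 mm⁴
Total I = 1 603 185 mm⁴.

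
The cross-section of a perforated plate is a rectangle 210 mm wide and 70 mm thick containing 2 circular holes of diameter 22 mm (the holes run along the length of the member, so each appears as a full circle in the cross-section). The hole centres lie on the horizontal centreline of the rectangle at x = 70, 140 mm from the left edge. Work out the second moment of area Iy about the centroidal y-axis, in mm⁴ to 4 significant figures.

Treat the section as a set of non-overlapping primitives; coordinates are from the bounding-box lower-left.
Plate: 210 × 70, A = 14 700 mm², x = 105 mm, Ī = 54 022 500 mm⁴.
Hole 1 (subtracted): ⌀22, A = 380.133 mm², x = 70 mm, Ī = 11 499 mm⁴.
Hole 2 (subtracted): ⌀22, A = 380.133 mm², x = 140 mm, Ī = 11 499 mm⁴.
By symmetry the centroid is at mid-width, x̄ = 105 mm.
Transfer each piece to the centroidal y-axis using Ī + A·d² with d = x − 105:
  plate: d = 0 mm → contributes +54 022 500 mm⁴
  hole 1: d = -35 mm → contributes −477 162 mm⁴
  hole 2: d = 35 mm → contributes −477 162 mm⁴
Total I = 53 068 177 mm⁴.

Iy ≈ 5.307 × 10⁷ mm⁴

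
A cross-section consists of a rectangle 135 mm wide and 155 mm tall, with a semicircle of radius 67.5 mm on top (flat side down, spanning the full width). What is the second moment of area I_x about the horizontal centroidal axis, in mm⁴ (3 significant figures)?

I_x ≈ 1.04 × 10⁸ mm⁴

Split into non-overlapping primitives; take the origin at the lower-left of the bounding box.
Rectangular body: 135 × 155, A = 20 925 mm², y = 77.5 mm, Ī = 41 893 594 mm⁴.
Semicircular cap: semicircle r = 67.5, A = 7156.9 mm², y = 183.65 mm, Ī = 2 278 490 mm⁴.
Centroid: ȳ = ΣA·y / ΣA = 104.55 mm.
Transfer each piece to the horizontal centroidal axis using Ī + A·d² with d = y − 104.55:
  rectangular body: d = -27.053 mm → contributes +57 207 599 mm⁴
  semicircular cap: d = 79.095 mm → contributes +47 052 588 mm⁴
Total I = 104 260 188 mm⁴.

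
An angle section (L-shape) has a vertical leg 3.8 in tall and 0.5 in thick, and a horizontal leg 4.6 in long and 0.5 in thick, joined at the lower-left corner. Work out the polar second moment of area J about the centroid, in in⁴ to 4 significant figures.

J ≈ 13.14 in⁴

Treat the section as a set of non-overlapping primitives; coordinates are from the bounding-box lower-left.
Vertical leg: 0.5 × 3.8, A = 1.9 in², y = 1.9 in, Ī = 2.28633 in⁴.
Horizontal leg (remainder): 4.1 × 0.5, A = 2.05 in², y = 0.25 in, Ī = 0.0427083 in⁴.
Centroid: ȳ = ΣA·y / ΣA = 1.04367 in.
Transfer each piece to the centroidal x-axis using Ī + A·d² with d = y − 1.04367:
  vertical leg: d = 0.856329 in → contributes +3.6796 in⁴
  horizontal leg (remainder): d = -0.793671 in → contributes +1.33403 in⁴
Total I = 5.01363 in⁴.
For the y-axis: x̄ = 1.44367 in.
Repeating about the centroidal y-axis gives I_y = 8.12763 in⁴.
Polar second moment: J = I_x + I_y = 13.1413 in⁴.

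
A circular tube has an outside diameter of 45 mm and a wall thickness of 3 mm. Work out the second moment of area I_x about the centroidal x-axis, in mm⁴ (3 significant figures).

I_x ≈ 8.77 × 10⁴ mm⁴

Split into non-overlapping primitives; take the origin at the lower-left of the bounding box.
Outer circle: ⌀45, A = 1590.4 mm², y = 22.5 mm, Ī = 201 289 mm⁴.
Bore (subtracted): ⌀39, A = 1194.6 mm², y = 22.5 mm, Ī = 113 561 mm⁴.
By symmetry the centroid is at mid-height, ȳ = 22.5 mm.
All pieces are centred on the centroidal x-axis, so I = ΣĪ (holes subtracted) = 87 728 mm⁴.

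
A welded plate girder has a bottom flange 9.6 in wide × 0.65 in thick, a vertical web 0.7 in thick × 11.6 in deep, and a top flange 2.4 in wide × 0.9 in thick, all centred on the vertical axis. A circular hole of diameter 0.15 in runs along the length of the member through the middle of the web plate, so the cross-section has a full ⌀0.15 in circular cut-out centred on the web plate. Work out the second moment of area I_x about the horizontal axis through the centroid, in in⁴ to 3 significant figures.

Split into non-overlapping primitives; take the origin at the lower-left of the bounding box.
Bottom plate: 9.6 × 0.65, A = 6.24 in², y = 0.325 in, Ī = 0.2197 in⁴.
Web plate: 0.7 × 11.6, A = 8.12 in², y = 6.45 in, Ī = 91.052 in⁴.
Top plate: 2.4 × 0.9, A = 2.16 in², y = 12.7 in, Ī = 0.1458 in⁴.
Hole (subtracted): ⌀0.15, A = 0.017671 in², y = 6.45 in, Ī = 0.00002485 in⁴.
Centroid: ȳ = ΣA·y / ΣA = 4.952 in.
Transfer each piece to the horizontal axis through the centroid using Ī + A·d² with d = y − 4.952:
  bottom plate: d = -4.627 in → contributes +133.81 in⁴
  web plate: d = 1.498 in → contributes +109.27 in⁴
  top plate: d = 7.748 in → contributes +129.81 in⁴
  hole: d = 1.498 in → contributes −0.039678 in⁴
Total I = 372.86 in⁴.

I_x ≈ 373 in⁴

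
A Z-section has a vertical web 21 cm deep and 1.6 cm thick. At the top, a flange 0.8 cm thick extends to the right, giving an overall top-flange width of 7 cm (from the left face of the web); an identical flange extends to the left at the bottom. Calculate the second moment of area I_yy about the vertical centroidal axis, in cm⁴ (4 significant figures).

Decompose the section into non-overlapping parts with the origin at the bottom-left of its bounding rectangle.
Web: 1.6 × 21, A = 33.6 cm², x = 6.2 cm, Ī = 7.168 cm⁴.
Top flange (beyond web): 5.4 × 0.8, A = 4.32 cm², x = 9.7 cm, Ī = 10.4976 cm⁴.
Bottom flange (beyond web): 5.4 × 0.8, A = 4.32 cm², x = 2.7 cm, Ī = 10.4976 cm⁴.
Centroid: x̄ = ΣA·x / ΣA = 6.2 cm.
Transfer each piece to the vertical centroidal axis using Ī + A·d² with d = x − 6.2:
  web: d = 0 cm → contributes +7.168 cm⁴
  top flange (beyond web): d = 3.5 cm → contributes +63.4176 cm⁴
  bottom flange (beyond web): d = -3.5 cm → contributes +63.4176 cm⁴
Total I = 134.003 cm⁴.

I_yy ≈ 134.0 cm⁴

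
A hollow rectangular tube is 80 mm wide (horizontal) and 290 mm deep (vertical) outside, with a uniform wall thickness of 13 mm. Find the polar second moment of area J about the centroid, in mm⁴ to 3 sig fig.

J ≈ 8.87 × 10⁷ mm⁴

Split into non-overlapping primitives; take the origin at the lower-left of the bounding box.
Outer rectangle: 80 × 290, A = 23 200 mm², y = 145 mm, Ī = 162 593 333 mm⁴.
Inner void (subtracted): 54 × 264, A = 14 256 mm², y = 145 mm, Ī = 82 798 848 mm⁴.
By symmetry the centroid is at mid-height, ȳ = 145 mm.
All pieces are centred on the centroidal x-axis, so I = ΣĪ (holes subtracted) = 79 794 485 mm⁴.
Repeating about the centroidal y-axis gives I_y = 8 909 125 mm⁴.
Polar second moment: J = I_x + I_y = 88 703 611 mm⁴.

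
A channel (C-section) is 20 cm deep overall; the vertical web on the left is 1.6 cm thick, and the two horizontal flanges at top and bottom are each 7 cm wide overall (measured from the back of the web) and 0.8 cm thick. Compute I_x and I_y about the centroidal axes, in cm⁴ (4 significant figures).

I_x ≈ 1863 cm⁴, I_y ≈ 111.2 cm⁴

Split into non-overlapping primitives; take the origin at the lower-left of the bounding box.
Web: 1.6 × 20, A = 32 cm², y = 10 cm, Ī = 1066.67 cm⁴.
Top flange (beyond web): 5.4 × 0.8, A = 4.32 cm², y = 19.6 cm, Ī = 0.2304 cm⁴.
Bottom flange (beyond web): 5.4 × 0.8, A = 4.32 cm², y = 0.4 cm, Ī = 0.2304 cm⁴.
By symmetry the centroid is at mid-height, ȳ = 10 cm.
Transfer each piece to the centroidal x-axis using Ī + A·d² with d = y − 10:
  web: d = 0 cm → contributes +1066.67 cm⁴
  top flange (beyond web): d = 9.6 cm → contributes +398.362 cm⁴
  bottom flange (beyond web): d = -9.6 cm → contributes +398.362 cm⁴
Total I = 1863.39 cm⁴.
For the y-axis: x̄ = 1.54409 cm.
Repeating about the centroidal y-axis gives I_y = 111.16 cm⁴.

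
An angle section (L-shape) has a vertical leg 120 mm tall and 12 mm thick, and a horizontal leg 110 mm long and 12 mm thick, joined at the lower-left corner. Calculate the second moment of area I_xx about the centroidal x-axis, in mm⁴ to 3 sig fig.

I_xx ≈ 3.63 × 10⁶ mm⁴

Decompose the section into non-overlapping parts with the origin at the bottom-left of its bounding rectangle.
Vertical leg: 12 × 120, A = 1 440 mm², y = 60 mm, Ī = 1 728 000 mm⁴.
Horizontal leg (remainder): 98 × 12, A = 1 176 mm², y = 6 mm, Ī = 14 112 mm⁴.
Centroid: ȳ = ΣA·y / ΣA = 35.725 mm.
Transfer each piece to the centroidal x-axis using Ī + A·d² with d = y − 35.725:
  vertical leg: d = 24.275 mm → contributes +2 576 573 mm⁴
  horizontal leg (remainder): d = -29.725 mm → contributes +1 053 181 mm⁴
Total I = 3 629 754 mm⁴.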